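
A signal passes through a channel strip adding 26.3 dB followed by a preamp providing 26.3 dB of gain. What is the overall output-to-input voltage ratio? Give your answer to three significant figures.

427

Net gain = 26.3 + 26.3 = 52.6 dB.
Voltage ratio = 10^(52.6/20) = 427.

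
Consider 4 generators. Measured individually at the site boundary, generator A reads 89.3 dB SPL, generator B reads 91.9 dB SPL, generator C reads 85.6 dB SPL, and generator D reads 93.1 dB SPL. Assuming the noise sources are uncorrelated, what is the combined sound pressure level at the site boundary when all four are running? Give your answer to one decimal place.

96.8 dB SPL

Add the sources as powers (linear), then convert back to dB:
L_total = 10·log₁₀(10^(89.3/10) + 10^(91.9/10) + 10^(85.6/10) + 10^(93.1/10)) = 10·log₁₀(4805000000) = 96.8 dB SPL.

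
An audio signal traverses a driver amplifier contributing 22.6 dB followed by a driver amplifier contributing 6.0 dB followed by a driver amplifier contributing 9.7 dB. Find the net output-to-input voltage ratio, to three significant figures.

82.2

Net gain = 22.6 + 6.0 + 9.7 = 38.3 dB.
Voltage ratio = 10^(38.3/20) = 82.2.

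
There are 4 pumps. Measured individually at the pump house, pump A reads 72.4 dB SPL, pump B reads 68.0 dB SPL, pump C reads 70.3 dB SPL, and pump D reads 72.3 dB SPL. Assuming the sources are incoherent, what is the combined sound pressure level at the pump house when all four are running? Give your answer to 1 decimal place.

Incoherent sources sum as intensities:
L_total = 10·log₁₀(10^(72.4/10) + 10^(68.0/10) + 10^(70.3/10) + 10^(72.3/10)) = 10·log₁₀(51390000) = 77.1 dB SPL.

77.1 dB SPL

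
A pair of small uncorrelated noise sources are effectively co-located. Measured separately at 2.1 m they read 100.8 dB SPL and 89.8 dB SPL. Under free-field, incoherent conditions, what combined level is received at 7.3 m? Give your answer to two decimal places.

90.31 dB SPL

Combined at 2.1 m: 10·log₁₀(10^(100.8/10)+10^(89.8/10)) = 101.132 dB SPL.
Then apply −20·log₁₀(7.3/2.1) = -10.822 dB → 90.31 dB SPL.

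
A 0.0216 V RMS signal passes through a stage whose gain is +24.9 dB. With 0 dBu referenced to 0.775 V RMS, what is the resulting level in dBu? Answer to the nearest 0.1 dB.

-6.2 dBu

Input level: 20·log₁₀(0.0216/0.775) = -31.10 dBu.
Output: -31.10 + 24.9 = -6.2 dBu.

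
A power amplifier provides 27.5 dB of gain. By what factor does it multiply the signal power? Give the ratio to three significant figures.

562

Power ratio = 10^(dB/10).
10^(27.5/10) = 10^(2.750) = 562.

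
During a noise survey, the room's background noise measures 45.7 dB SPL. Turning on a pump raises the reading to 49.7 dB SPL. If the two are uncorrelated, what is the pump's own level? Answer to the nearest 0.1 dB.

47.5 dB SPL

Background correction is a power subtraction:
L_src = 10·log₁₀(10^(49.7/10) − 10^(45.7/10)) = 10·log₁₀(56170) = 47.5 dB SPL.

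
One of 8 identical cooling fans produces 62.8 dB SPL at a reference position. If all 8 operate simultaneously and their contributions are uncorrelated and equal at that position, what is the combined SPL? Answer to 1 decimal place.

8 equal incoherent sources raise the level by 10·log₁₀(8) = 9.03 dB.
L_total = 62.8 + 9.03 = 71.8 dB SPL.

71.8 dB SPL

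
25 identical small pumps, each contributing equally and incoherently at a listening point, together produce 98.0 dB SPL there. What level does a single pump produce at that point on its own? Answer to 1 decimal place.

25 equal incoherent sources add 10·log₁₀(25) = 13.98 dB over one source.
L_one = 98.0 − 13.98 = 84.0 dB SPL.

84.0 dB SPL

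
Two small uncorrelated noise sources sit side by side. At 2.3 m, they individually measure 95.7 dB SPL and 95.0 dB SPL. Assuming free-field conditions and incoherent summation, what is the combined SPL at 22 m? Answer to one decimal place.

78.8 dB SPL

Combined at 2.3 m: 10·log₁₀(10^(95.7/10)+10^(95.0/10)) = 98.37 dB SPL.
Then apply −20·log₁₀(22/2.3) = -19.61 dB → 78.8 dB SPL.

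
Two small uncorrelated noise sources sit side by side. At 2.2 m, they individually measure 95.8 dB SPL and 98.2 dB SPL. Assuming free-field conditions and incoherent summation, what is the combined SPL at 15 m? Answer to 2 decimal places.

Combined at 2.2 m: 10·log₁₀(10^(95.8/10)+10^(98.2/10)) = 100.174 dB SPL.
Then apply −20·log₁₀(15/2.2) = -16.673 dB → 83.50 dB SPL.

83.50 dB SPL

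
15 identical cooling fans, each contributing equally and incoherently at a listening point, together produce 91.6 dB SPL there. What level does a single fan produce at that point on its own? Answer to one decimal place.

79.8 dB SPL

15 equal incoherent sources add 10·log₁₀(15) = 11.76 dB over one source.
L_one = 91.6 − 11.76 = 79.8 dB SPL.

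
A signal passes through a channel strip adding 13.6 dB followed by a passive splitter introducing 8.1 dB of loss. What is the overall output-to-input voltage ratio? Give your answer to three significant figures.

Net gain = 13.6 + (−8.1) = 5.5 dB.
Voltage ratio = 10^(5.5/20) = 1.88.

1.88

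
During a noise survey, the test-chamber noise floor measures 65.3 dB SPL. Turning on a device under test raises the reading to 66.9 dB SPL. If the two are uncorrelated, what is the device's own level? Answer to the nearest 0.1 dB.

61.8 dB SPL

Subtract intensities: L_src = 10·log₁₀(10^(L_total/10) − 10^(L_bg/10)).
L_src = 10·log₁₀(10^(66.9/10) − 10^(65.3/10)) = 10·log₁₀(1509000) = 61.8 dB SPL.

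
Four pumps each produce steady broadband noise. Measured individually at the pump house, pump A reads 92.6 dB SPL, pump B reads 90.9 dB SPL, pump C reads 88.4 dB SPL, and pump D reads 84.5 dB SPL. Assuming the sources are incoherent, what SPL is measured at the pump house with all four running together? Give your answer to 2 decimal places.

Uncorrelated sources add in intensity (power), not in dB.
L_total = 10·log₁₀(10^(92.6/10) + 10^(90.9/10) + 10^(88.4/10) + 10^(84.5/10)) = 10·log₁₀(4024000000) = 96.05 dB SPL.

96.05 dB SPL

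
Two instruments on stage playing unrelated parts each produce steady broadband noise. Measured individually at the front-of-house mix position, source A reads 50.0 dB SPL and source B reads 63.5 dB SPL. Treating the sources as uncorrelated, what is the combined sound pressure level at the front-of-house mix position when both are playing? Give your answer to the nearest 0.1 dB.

Incoherent sources sum as intensities:
L_total = 10·log₁₀(10^(50.0/10) + 10^(63.5/10)) = 10·log₁₀(2339000) = 63.7 dB SPL.

63.7 dB SPL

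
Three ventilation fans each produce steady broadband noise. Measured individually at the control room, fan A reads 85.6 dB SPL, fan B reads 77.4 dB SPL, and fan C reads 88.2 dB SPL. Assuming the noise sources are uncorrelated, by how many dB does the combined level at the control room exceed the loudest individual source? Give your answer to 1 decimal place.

2.1 dB

Uncorrelated sources add in intensity (power), not in dB.
L_total = 10·log₁₀(10^(85.6/10) + 10^(77.4/10) + 10^(88.2/10)) = 90.33 dB SPL.
Excess over the loudest (88.2 dB): 90.33 − 88.2 = 2.1 dB.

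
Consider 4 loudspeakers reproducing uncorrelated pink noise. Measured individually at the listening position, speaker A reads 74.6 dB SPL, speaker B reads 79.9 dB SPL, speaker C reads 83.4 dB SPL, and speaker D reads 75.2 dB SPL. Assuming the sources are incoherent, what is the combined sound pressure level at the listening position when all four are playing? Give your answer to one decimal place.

Incoherent sources sum as intensities:
L_total = 10·log₁₀(10^(74.6/10) + 10^(79.9/10) + 10^(83.4/10) + 10^(75.2/10)) = 10·log₁₀(378500000) = 85.8 dB SPL.

85.8 dB SPL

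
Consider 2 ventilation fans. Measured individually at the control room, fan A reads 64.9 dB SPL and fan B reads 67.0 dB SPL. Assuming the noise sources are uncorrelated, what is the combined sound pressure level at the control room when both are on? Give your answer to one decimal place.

69.1 dB SPL

Incoherent sources sum as intensities:
L_total = 10·log₁₀(10^(64.9/10) + 10^(67.0/10)) = 10·log₁₀(8102000) = 69.1 dB SPL.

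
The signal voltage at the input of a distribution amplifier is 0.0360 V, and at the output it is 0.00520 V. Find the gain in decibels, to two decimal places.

-16.81 dB

Voltage ratio → dB uses the 20·log₁₀ form:
20·log₁₀(0.00520/0.0360) = 20·log₁₀(0.1444) = -16.81 dB.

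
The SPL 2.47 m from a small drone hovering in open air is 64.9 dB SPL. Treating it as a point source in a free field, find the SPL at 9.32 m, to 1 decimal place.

53.4 dB SPL

Free-field point source: level drops by 20·log₁₀ of the distance ratio.
ΔL = −20·log₁₀(9.32/2.47) = -11.53 dB, so L₂ = 64.9 + (-11.53) = 53.4 dB SPL.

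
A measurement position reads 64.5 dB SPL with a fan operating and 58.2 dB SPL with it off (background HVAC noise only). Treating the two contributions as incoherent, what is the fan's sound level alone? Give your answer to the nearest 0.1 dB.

Background correction is a power subtraction:
L_src = 10·log₁₀(10^(64.5/10) − 10^(58.2/10)) = 10·log₁₀(2158000) = 63.3 dB SPL.

63.3 dB SPL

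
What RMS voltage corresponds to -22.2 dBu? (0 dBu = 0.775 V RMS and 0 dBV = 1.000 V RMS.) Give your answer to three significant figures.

0.0602 V

V = 0.775 V × 10^(-22.2/20).
= 0.775 × 0.07762 = 0.0602 V.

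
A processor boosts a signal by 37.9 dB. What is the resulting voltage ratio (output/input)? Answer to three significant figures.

Voltage ratio = 10^(dB/20).
10^(37.9/20) = 10^(1.895) = 78.5.

78.5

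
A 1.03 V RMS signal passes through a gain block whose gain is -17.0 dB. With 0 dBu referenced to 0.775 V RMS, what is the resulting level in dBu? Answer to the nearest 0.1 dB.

Input level: 20·log₁₀(1.03/0.775) = 2.47 dBu.
Output: 2.47 − 17.0 = -14.5 dBu.

-14.5 dBu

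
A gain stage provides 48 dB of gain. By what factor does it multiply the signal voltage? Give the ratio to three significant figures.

251

Voltage ratio = 10^(dB/20).
10^(48/20) = 10^(2.400) = 251.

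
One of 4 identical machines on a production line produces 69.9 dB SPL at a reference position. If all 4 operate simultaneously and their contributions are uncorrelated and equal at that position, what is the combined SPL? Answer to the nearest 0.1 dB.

4 equal incoherent sources raise the level by 10·log₁₀(4) = 6.02 dB.
L_total = 69.9 + 6.02 = 75.9 dB SPL.

75.9 dB SPL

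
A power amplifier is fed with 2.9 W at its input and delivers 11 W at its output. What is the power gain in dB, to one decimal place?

5.8 dB

Power ratio → dB uses the 10·log₁₀ form:
10·log₁₀(11/2.9) = 10·log₁₀(3.793) = 5.8 dB.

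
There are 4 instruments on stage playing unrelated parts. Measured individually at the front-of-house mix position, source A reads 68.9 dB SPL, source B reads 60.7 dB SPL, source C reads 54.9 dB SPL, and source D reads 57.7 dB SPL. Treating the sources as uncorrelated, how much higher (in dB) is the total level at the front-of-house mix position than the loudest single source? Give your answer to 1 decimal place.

Uncorrelated sources add in intensity (power), not in dB.
L_total = 10·log₁₀(10^(68.9/10) + 10^(60.7/10) + 10^(54.9/10) + 10^(57.7/10)) = 69.93 dB SPL.
Excess over the loudest (68.9 dB): 69.93 − 68.9 = 1.0 dB.

1.0 dB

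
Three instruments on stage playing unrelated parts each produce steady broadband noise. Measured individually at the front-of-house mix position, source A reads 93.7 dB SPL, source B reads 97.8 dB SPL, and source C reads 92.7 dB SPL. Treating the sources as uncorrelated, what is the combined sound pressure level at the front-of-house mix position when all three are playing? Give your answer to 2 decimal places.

100.10 dB SPL

Add the sources as powers (linear), then convert back to dB:
L_total = 10·log₁₀(10^(93.7/10) + 10^(97.8/10) + 10^(92.7/10)) = 10·log₁₀(10232000000) = 100.10 dB SPL.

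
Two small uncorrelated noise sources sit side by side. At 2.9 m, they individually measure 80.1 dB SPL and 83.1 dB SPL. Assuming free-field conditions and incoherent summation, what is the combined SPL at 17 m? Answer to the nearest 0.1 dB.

69.5 dB SPL

Combined at 2.9 m: 10·log₁₀(10^(80.1/10)+10^(83.1/10)) = 84.86 dB SPL.
Then apply −20·log₁₀(17/2.9) = -15.36 dB → 69.5 dB SPL.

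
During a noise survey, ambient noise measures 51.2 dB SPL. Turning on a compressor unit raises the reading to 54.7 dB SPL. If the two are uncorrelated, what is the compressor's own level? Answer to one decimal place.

Background correction is a power subtraction:
L_src = 10·log₁₀(10^(54.7/10) − 10^(51.2/10)) = 10·log₁₀(163300) = 52.1 dB SPL.

52.1 dB SPL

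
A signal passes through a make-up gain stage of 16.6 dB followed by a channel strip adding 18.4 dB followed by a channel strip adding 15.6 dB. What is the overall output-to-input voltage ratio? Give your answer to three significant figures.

339

Net gain = 16.6 + 18.4 + 15.6 = 50.6 dB.
Voltage ratio = 10^(50.6/20) = 339.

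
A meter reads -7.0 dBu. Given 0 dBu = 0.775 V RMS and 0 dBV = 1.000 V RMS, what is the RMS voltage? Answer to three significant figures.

V = 0.775 V × 10^(-7.0/20).
= 0.775 × 0.4467 = 0.346 V.

0.346 V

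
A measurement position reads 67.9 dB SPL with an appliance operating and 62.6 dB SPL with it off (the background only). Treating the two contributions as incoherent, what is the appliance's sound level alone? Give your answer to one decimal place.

Subtract intensities: L_src = 10·log₁₀(10^(L_total/10) − 10^(L_bg/10)).
L_src = 10·log₁₀(10^(67.9/10) − 10^(62.6/10)) = 10·log₁₀(4346000) = 66.4 dB SPL.

66.4 dB SPL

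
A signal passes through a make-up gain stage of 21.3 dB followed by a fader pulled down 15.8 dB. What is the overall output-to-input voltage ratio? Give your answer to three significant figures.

Net gain = 21.3 + (−15.8) = 5.5 dB.
Voltage ratio = 10^(5.5/20) = 1.88.

1.88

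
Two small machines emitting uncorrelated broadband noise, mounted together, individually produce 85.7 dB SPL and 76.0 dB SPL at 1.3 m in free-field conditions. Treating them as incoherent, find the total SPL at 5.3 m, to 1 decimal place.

73.9 dB SPL

Combined at 1.3 m: 10·log₁₀(10^(85.7/10)+10^(76.0/10)) = 86.14 dB SPL.
Then apply −20·log₁₀(5.3/1.3) = -12.21 dB → 73.9 dB SPL.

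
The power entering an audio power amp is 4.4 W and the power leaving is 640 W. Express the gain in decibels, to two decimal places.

For a power ratio, dB = 10·log₁₀(P₂/P₁).
10·log₁₀(640/4.4) = 10·log₁₀(145.5) = 21.63 dB.

21.63 dB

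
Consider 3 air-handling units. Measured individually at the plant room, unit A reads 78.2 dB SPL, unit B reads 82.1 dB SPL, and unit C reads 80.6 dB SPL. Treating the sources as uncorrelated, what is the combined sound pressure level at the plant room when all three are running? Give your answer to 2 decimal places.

85.35 dB SPL

Add the sources as powers (linear), then convert back to dB:
L_total = 10·log₁₀(10^(78.2/10) + 10^(82.1/10) + 10^(80.6/10)) = 10·log₁₀(343100000) = 85.35 dB SPL.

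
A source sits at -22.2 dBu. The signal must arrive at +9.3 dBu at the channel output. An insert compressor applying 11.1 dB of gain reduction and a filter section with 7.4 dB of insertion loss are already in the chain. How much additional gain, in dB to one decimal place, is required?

The required make-up gain is the shortfall in the dB sum.
G = +9.3 − (-22.2) + 11.1 + 7.4 = 50.0 dB.

50.0 dB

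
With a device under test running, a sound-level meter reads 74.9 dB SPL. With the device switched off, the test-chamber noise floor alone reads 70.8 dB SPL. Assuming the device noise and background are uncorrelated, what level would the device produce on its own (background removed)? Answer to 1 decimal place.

72.8 dB SPL

Subtract intensities: L_src = 10·log₁₀(10^(L_total/10) − 10^(L_bg/10)).
L_src = 10·log₁₀(10^(74.9/10) − 10^(70.8/10)) = 10·log₁₀(18880000) = 72.8 dB SPL.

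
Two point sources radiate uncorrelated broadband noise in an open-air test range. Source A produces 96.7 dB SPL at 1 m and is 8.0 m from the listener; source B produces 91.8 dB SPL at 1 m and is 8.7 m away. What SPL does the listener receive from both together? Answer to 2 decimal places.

79.69 dB SPL

At the listener: L_A = 96.7 − 20·log₁₀(8.0) = 78.638 dB; L_B = 91.8 − 20·log₁₀(8.7) = 73.010 dB.
Combined: 10·log₁₀(10^(78.638/10)+10^(73.010/10)) = 79.69 dB SPL.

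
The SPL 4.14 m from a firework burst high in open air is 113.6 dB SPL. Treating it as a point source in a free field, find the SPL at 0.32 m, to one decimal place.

For a point source in a free field, ΔL = −20·log₁₀(d₂/d₁).
ΔL = −20·log₁₀(0.32/4.14) = 22.24 dB, so L₂ = 113.6 + (22.24) = 135.8 dB SPL.

135.8 dB SPL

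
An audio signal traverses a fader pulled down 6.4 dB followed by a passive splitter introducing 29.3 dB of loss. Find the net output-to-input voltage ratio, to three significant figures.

Net gain = (−6.4) + (−29.3) = -35.7 dB.
Voltage ratio = 10^(-35.7/20) = 0.0164.

0.0164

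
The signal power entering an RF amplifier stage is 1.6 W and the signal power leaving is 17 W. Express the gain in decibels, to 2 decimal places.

Power ratio → dB uses the 10·log₁₀ form:
10·log₁₀(17/1.6) = 10·log₁₀(10.62) = 10.26 dB.

10.26 dB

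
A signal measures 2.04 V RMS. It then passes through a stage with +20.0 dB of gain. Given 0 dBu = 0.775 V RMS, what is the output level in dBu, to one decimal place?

Input level: 20·log₁₀(2.04/0.775) = 8.41 dBu.
Output: 8.41 + 20.0 = +28.4 dBu.

+28.4 dBu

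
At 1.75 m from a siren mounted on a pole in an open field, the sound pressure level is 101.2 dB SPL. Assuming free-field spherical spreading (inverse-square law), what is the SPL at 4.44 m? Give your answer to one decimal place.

93.1 dB SPL

For a point source in a free field, ΔL = −20·log₁₀(d₂/d₁).
ΔL = −20·log₁₀(4.44/1.75) = -8.09 dB, so L₂ = 101.2 + (-8.09) = 93.1 dB SPL.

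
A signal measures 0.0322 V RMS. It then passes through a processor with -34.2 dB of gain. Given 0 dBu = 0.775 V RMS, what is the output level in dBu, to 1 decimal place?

Input level: 20·log₁₀(0.0322/0.775) = -27.63 dBu.
Output: -27.63 − 34.2 = -61.8 dBu.

-61.8 dBu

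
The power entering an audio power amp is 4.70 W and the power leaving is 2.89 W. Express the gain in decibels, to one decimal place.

-2.1 dB

Power ratio → dB uses the 10·log₁₀ form:
10·log₁₀(2.89/4.70) = 10·log₁₀(0.6149) = -2.1 dB.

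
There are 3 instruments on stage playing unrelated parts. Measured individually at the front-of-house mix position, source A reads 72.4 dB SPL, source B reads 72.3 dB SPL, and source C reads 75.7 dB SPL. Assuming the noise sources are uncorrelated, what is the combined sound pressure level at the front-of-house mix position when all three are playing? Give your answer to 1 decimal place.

Add the sources as powers (linear), then convert back to dB:
L_total = 10·log₁₀(10^(72.4/10) + 10^(72.3/10) + 10^(75.7/10)) = 10·log₁₀(71510000) = 78.5 dB SPL.

78.5 dB SPL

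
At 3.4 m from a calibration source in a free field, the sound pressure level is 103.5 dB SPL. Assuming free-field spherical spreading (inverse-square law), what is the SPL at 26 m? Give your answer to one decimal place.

85.8 dB SPL

Free-field point source: level drops by 20·log₁₀ of the distance ratio.
ΔL = −20·log₁₀(26/3.4) = -17.67 dB, so L₂ = 103.5 + (-17.67) = 85.8 dB SPL.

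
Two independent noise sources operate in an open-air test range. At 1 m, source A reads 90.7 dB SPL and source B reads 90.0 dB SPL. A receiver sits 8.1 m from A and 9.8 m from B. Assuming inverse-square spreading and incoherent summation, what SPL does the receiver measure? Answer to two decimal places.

74.52 dB SPL

At the listener: L_A = 90.7 − 20·log₁₀(8.1) = 72.530 dB; L_B = 90.0 − 20·log₁₀(9.8) = 70.175 dB.
Combined: 10·log₁₀(10^(72.530/10)+10^(70.175/10)) = 74.52 dB SPL.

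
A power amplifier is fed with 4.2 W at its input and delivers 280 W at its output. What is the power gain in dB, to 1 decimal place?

18.2 dB

Power is a power quantity, so gain = 10·log₁₀(P_out/P_in).
10·log₁₀(280/4.2) = 10·log₁₀(66.67) = 18.2 dB.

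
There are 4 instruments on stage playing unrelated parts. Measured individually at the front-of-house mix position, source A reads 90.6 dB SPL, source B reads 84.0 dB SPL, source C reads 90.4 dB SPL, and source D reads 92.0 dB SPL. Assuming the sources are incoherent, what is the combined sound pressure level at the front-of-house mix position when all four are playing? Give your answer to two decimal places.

Add the sources as powers (linear), then convert back to dB:
L_total = 10·log₁₀(10^(90.6/10) + 10^(84.0/10) + 10^(90.4/10) + 10^(92.0/10)) = 10·log₁₀(4081000000) = 96.11 dB SPL.

96.11 dB SPL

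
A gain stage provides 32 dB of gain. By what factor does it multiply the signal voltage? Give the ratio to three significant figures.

Voltage ratio = 10^(dB/20).
10^(32/20) = 10^(1.600) = 39.8.

39.8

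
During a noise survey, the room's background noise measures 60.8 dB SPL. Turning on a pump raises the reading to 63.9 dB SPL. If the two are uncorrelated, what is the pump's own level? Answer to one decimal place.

61.0 dB SPL

Remove the background by subtracting linear intensities:
L_src = 10·log₁₀(10^(63.9/10) − 10^(60.8/10)) = 10·log₁₀(1252000) = 61.0 dB SPL.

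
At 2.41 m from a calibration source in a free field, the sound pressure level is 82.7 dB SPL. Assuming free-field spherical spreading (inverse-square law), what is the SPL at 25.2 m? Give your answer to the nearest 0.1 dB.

For a point source in a free field, ΔL = −20·log₁₀(d₂/d₁).
ΔL = −20·log₁₀(25.2/2.41) = -20.39 dB, so L₂ = 82.7 + (-20.39) = 62.3 dB SPL.

62.3 dB SPL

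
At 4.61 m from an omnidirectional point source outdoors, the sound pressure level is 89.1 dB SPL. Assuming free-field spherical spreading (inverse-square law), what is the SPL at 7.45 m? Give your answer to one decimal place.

84.9 dB SPL

For a point source in a free field, ΔL = −20·log₁₀(d₂/d₁).
ΔL = −20·log₁₀(7.45/4.61) = -4.17 dB, so L₂ = 89.1 + (-4.17) = 84.9 dB SPL.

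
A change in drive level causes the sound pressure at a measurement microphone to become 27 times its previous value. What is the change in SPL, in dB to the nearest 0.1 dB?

28.6 dB

SPL change from a pressure ratio uses the 20·log₁₀ form:
20·log₁₀(27) = 28.6 dB.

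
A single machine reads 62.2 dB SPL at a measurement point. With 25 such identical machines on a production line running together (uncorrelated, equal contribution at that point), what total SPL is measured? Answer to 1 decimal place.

25 equal incoherent sources raise the level by 10·log₁₀(25) = 13.98 dB.
L_total = 62.2 + 13.98 = 76.2 dB SPL.

76.2 dB SPL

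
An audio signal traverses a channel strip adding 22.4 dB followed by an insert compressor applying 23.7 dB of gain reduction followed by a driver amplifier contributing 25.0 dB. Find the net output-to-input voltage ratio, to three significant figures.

15.3

Net gain = 22.4 + (−23.7) + 25.0 = 23.7 dB.
Voltage ratio = 10^(23.7/20) = 15.3.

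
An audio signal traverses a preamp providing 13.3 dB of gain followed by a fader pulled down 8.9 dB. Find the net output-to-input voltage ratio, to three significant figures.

1.66

Net gain = 13.3 + (−8.9) = 4.4 dB.
Voltage ratio = 10^(4.4/20) = 1.66.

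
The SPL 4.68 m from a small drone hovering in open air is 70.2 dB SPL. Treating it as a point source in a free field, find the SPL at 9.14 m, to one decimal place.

64.4 dB SPL

Inverse-square spreading gives ΔL = −20·log₁₀(d₂/d₁).
ΔL = −20·log₁₀(9.14/4.68) = -5.81 dB, so L₂ = 70.2 + (-5.81) = 64.4 dB SPL.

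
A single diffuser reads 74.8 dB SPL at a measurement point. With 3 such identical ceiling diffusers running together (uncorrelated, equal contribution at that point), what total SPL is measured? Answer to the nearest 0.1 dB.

3 equal incoherent sources raise the level by 10·log₁₀(3) = 4.77 dB.
L_total = 74.8 + 4.77 = 79.6 dB SPL.

79.6 dB SPL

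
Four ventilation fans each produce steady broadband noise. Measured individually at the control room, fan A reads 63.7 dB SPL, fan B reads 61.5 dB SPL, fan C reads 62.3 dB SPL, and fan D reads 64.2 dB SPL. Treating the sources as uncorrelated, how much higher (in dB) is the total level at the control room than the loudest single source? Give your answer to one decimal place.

Add the sources as powers (linear), then convert back to dB:
L_total = 10·log₁₀(10^(63.7/10) + 10^(61.5/10) + 10^(62.3/10) + 10^(64.2/10)) = 69.08 dB SPL.
Excess over the loudest (64.2 dB): 69.08 − 64.2 = 4.9 dB.

4.9 dB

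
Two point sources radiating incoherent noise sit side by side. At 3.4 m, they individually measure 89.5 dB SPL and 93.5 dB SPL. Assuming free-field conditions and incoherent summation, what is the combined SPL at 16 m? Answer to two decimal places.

Combined at 3.4 m: 10·log₁₀(10^(89.5/10)+10^(93.5/10)) = 94.955 dB SPL.
Then apply −20·log₁₀(16/3.4) = -13.453 dB → 81.50 dB SPL.

81.50 dB SPL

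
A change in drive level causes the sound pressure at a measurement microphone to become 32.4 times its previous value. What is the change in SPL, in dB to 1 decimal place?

30.2 dB

Sound pressure is an amplitude quantity: ΔL = 20·log₁₀(p₂/p₁).
20·log₁₀(32.4) = 30.2 dB.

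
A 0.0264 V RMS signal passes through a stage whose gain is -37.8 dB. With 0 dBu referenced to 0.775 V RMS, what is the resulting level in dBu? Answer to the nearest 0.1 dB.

Input level: 20·log₁₀(0.0264/0.775) = -29.35 dBu.
Output: -29.35 − 37.8 = -67.2 dBu.

-67.2 dBu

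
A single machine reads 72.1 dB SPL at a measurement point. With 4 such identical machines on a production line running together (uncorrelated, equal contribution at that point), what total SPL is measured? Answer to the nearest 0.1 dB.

4 equal incoherent sources raise the level by 10·log₁₀(4) = 6.02 dB.
L_total = 72.1 + 6.02 = 78.1 dB SPL.

78.1 dB SPL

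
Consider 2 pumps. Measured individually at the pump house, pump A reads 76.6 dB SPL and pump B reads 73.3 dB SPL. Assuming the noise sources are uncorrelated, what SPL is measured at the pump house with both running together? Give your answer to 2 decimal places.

Incoherent sources sum as intensities:
L_total = 10·log₁₀(10^(76.6/10) + 10^(73.3/10)) = 10·log₁₀(67090000) = 78.27 dB SPL.

78.27 dB SPL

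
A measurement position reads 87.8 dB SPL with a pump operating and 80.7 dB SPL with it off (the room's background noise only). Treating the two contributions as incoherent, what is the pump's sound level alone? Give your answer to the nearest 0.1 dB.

Background correction is a power subtraction:
L_src = 10·log₁₀(10^(87.8/10) − 10^(80.7/10)) = 10·log₁₀(485100000) = 86.9 dB SPL.

86.9 dB SPL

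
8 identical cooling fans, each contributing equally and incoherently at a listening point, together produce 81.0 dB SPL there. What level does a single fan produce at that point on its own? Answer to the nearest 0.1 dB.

8 equal incoherent sources add 10·log₁₀(8) = 9.03 dB over one source.
L_one = 81.0 − 9.03 = 72.0 dB SPL.

72.0 dB SPL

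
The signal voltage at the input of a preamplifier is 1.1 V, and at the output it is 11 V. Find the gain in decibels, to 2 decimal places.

20.00 dB

Voltage is an amplitude quantity, so gain = 20·log₁₀(V_out/V_in).
20·log₁₀(11/1.1) = 20·log₁₀(10.00) = 20.00 dB.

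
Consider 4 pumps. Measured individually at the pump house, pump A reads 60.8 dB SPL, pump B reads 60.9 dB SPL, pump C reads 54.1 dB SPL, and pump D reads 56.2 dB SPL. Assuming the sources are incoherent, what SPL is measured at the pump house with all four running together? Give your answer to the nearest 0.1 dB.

Incoherent sources sum as intensities:
L_total = 10·log₁₀(10^(60.8/10) + 10^(60.9/10) + 10^(54.1/10) + 10^(56.2/10)) = 10·log₁₀(3106000) = 64.9 dB SPL.

64.9 dB SPL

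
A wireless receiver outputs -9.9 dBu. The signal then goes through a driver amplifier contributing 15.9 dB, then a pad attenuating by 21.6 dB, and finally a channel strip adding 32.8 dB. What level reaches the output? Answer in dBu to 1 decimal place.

+17.2 dBu

Gain stages sum in dB:
-9.9 + 15.9 − 21.6 + 32.8 = +17.2 dBu.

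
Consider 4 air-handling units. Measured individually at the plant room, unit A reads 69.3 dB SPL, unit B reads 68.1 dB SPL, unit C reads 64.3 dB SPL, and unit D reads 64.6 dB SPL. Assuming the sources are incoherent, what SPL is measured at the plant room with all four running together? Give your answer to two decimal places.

73.13 dB SPL

Uncorrelated sources add in intensity (power), not in dB.
L_total = 10·log₁₀(10^(69.3/10) + 10^(68.1/10) + 10^(64.3/10) + 10^(64.6/10)) = 10·log₁₀(20540000) = 73.13 dB SPL.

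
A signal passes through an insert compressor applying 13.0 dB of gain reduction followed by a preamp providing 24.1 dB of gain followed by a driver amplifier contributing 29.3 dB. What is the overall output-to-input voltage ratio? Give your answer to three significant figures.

Net gain = (−13.0) + 24.1 + 29.3 = 40.4 dB.
Voltage ratio = 10^(40.4/20) = 105.

105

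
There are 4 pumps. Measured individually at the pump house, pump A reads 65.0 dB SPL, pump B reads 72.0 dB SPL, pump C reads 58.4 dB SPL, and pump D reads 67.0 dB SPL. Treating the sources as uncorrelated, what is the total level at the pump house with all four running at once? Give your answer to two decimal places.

73.93 dB SPL

Add the sources as powers (linear), then convert back to dB:
L_total = 10·log₁₀(10^(65.0/10) + 10^(72.0/10) + 10^(58.4/10) + 10^(67.0/10)) = 10·log₁₀(24710000) = 73.93 dB SPL.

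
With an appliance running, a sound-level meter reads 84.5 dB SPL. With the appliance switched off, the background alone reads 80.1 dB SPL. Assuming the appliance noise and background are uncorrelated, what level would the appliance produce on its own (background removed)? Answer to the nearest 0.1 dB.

82.5 dB SPL

Subtract intensities: L_src = 10·log₁₀(10^(L_total/10) − 10^(L_bg/10)).
L_src = 10·log₁₀(10^(84.5/10) − 10^(80.1/10)) = 10·log₁₀(179500000) = 82.5 dB SPL.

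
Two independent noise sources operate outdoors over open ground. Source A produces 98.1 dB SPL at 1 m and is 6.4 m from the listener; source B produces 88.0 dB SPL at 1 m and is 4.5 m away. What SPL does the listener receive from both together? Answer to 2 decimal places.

82.76 dB SPL

At the listener: L_A = 98.1 − 20·log₁₀(6.4) = 81.976 dB; L_B = 88.0 − 20·log₁₀(4.5) = 74.936 dB.
Combined: 10·log₁₀(10^(81.976/10)+10^(74.936/10)) = 82.76 dB SPL.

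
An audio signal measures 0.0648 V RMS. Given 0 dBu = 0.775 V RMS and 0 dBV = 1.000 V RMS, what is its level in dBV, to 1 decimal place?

dBV = 20·log₁₀(V / 1.000 V).
20·log₁₀(0.0648/1.000) = -23.8 dBV.

-23.8 dBV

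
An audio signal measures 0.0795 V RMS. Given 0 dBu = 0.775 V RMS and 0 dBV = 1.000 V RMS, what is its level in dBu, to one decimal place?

-19.8 dBu

dBu = 20·log₁₀(V / 0.775 V).
20·log₁₀(0.0795/0.775) = -19.8 dBu.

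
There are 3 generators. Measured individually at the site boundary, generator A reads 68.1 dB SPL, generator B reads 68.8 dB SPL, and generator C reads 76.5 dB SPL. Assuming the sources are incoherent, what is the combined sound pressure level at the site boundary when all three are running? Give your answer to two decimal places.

77.69 dB SPL

Uncorrelated sources add in intensity (power), not in dB.
L_total = 10·log₁₀(10^(68.1/10) + 10^(68.8/10) + 10^(76.5/10)) = 10·log₁₀(58710000) = 77.69 dB SPL.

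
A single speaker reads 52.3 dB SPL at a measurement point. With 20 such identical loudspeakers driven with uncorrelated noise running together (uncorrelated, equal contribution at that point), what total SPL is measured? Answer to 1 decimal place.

20 equal incoherent sources raise the level by 10·log₁₀(20) = 13.01 dB.
L_total = 52.3 + 13.01 = 65.3 dB SPL.

65.3 dB SPL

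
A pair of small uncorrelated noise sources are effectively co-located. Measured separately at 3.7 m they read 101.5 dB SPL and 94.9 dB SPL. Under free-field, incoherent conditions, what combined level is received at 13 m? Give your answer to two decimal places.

Combined at 3.7 m: 10·log₁₀(10^(101.5/10)+10^(94.9/10)) = 102.359 dB SPL.
Then apply −20·log₁₀(13/3.7) = -10.915 dB → 91.44 dB SPL.

91.44 dB SPL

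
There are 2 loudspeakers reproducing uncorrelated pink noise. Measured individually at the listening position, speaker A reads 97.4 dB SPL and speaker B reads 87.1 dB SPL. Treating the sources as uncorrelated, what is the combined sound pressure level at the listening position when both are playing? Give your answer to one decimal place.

97.8 dB SPL

Incoherent sources sum as intensities:
L_total = 10·log₁₀(10^(97.4/10) + 10^(87.1/10)) = 10·log₁₀(6008000000) = 97.8 dB SPL.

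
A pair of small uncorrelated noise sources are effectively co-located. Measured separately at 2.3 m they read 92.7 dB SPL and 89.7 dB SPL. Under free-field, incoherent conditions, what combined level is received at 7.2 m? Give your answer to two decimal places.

84.55 dB SPL

Combined at 2.3 m: 10·log₁₀(10^(92.7/10)+10^(89.7/10)) = 94.464 dB SPL.
Then apply −20·log₁₀(7.2/2.3) = -9.912 dB → 84.55 dB SPL.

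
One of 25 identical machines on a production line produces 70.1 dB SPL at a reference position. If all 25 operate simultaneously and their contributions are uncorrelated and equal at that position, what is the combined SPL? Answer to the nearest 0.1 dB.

84.1 dB SPL

25 equal incoherent sources raise the level by 10·log₁₀(25) = 13.98 dB.
L_total = 70.1 + 13.98 = 84.1 dB SPL.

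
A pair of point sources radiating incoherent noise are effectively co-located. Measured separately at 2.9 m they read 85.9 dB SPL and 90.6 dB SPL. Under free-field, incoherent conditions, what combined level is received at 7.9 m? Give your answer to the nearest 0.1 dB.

83.2 dB SPL

Combined at 2.9 m: 10·log₁₀(10^(85.9/10)+10^(90.6/10)) = 91.87 dB SPL.
Then apply −20·log₁₀(7.9/2.9) = -8.70 dB → 83.2 dB SPL.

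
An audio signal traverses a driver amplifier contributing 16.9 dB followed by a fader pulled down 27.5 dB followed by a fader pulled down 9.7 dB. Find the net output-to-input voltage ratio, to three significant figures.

Net gain = 16.9 + (−27.5) + (−9.7) = -20.3 dB.
Voltage ratio = 10^(-20.3/20) = 0.0966.

0.0966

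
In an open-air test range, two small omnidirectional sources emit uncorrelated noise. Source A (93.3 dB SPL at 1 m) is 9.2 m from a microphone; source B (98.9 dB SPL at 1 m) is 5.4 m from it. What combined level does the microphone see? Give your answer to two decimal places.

84.65 dB SPL

At the listener: L_A = 93.3 − 20·log₁₀(9.2) = 74.024 dB; L_B = 98.9 − 20·log₁₀(5.4) = 84.252 dB.
Combined: 10·log₁₀(10^(74.024/10)+10^(84.252/10)) = 84.65 dB SPL.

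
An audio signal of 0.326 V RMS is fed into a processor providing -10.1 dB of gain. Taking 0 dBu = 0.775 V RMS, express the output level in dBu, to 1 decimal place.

-17.6 dBu

Input level: 20·log₁₀(0.326/0.775) = -7.52 dBu.
Output: -7.52 − 10.1 = -17.6 dBu.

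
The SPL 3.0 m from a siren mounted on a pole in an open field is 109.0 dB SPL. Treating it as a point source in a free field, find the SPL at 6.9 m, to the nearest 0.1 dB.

101.8 dB SPL

Inverse-square spreading gives ΔL = −20·log₁₀(d₂/d₁).
ΔL = −20·log₁₀(6.9/3.0) = -7.23 dB, so L₂ = 109.0 + (-7.23) = 101.8 dB SPL.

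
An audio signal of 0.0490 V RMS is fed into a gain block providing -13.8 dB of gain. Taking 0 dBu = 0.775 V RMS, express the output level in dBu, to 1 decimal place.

Input level: 20·log₁₀(0.0490/0.775) = -23.98 dBu.
Output: -23.98 − 13.8 = -37.8 dBu.

-37.8 dBu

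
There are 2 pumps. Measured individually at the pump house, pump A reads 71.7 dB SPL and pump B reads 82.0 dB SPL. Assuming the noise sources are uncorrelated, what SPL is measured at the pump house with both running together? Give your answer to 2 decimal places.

Add the sources as powers (linear), then convert back to dB:
L_total = 10·log₁₀(10^(71.7/10) + 10^(82.0/10)) = 10·log₁₀(173300000) = 82.39 dB SPL.

82.39 dB SPL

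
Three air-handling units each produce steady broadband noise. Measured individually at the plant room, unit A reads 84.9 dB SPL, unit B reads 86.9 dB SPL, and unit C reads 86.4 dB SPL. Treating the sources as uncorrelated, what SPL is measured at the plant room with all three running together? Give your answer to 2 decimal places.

Add the sources as powers (linear), then convert back to dB:
L_total = 10·log₁₀(10^(84.9/10) + 10^(86.9/10) + 10^(86.4/10)) = 10·log₁₀(1235000000) = 90.92 dB SPL.

90.92 dB SPL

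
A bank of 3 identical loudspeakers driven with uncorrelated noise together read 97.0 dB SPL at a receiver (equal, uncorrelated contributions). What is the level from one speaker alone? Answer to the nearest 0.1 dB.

92.2 dB SPL

3 equal incoherent sources add 10·log₁₀(3) = 4.77 dB over one source.
L_one = 97.0 − 4.77 = 92.2 dB SPL.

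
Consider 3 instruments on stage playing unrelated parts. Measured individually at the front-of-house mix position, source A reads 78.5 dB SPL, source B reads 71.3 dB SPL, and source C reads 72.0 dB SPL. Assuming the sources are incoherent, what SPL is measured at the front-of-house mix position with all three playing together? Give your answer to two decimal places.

Uncorrelated sources add in intensity (power), not in dB.
L_total = 10·log₁₀(10^(78.5/10) + 10^(71.3/10) + 10^(72.0/10)) = 10·log₁₀(100100000) = 80.01 dB SPL.

80.01 dB SPL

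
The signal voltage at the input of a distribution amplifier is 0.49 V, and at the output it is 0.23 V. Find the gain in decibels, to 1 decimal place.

-6.6 dB

Voltage ratio → dB uses the 20·log₁₀ form:
20·log₁₀(0.23/0.49) = 20·log₁₀(0.4694) = -6.6 dB.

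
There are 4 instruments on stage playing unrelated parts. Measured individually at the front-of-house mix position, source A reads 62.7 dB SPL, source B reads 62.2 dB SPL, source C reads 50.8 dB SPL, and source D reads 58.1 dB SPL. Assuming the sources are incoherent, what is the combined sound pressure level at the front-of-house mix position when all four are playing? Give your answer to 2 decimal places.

Add the sources as powers (linear), then convert back to dB:
L_total = 10·log₁₀(10^(62.7/10) + 10^(62.2/10) + 10^(50.8/10) + 10^(58.1/10)) = 10·log₁₀(4288000) = 66.32 dB SPL.

66.32 dB SPL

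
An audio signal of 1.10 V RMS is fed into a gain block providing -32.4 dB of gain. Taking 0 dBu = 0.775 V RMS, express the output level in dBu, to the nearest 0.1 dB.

-29.4 dBu

Input level: 20·log₁₀(1.10/0.775) = 3.04 dBu.
Output: 3.04 − 32.4 = -29.4 dBu.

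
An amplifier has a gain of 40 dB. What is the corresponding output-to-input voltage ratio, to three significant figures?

Voltage ratio = 10^(dB/20).
10^(40/20) = 10^(2.000) = 100.

100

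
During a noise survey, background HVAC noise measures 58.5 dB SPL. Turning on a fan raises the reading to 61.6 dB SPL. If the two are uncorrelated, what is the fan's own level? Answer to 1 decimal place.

58.7 dB SPL

Subtract intensities: L_src = 10·log₁₀(10^(L_total/10) − 10^(L_bg/10)).
L_src = 10·log₁₀(10^(61.6/10) − 10^(58.5/10)) = 10·log₁₀(737500) = 58.7 dB SPL.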